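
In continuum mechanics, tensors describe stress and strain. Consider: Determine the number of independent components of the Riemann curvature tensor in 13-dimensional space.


The Riemann tensor in d dimensions has d^2(d^2 - 1)/12 independent components.
d = 13, so d^2 = 169
d^2 - 1 = 168
d^2(d^2 - 1) = 169 * 168 = 28392
Divide by 12: 28392 / 12 = 2366

2366


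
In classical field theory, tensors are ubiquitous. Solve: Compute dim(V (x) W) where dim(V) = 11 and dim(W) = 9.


The dimension of a tensor product is the product of dimensions.
dim(V) = 11, dim(W) = 9
dim(V (x) W) = 11 * 9 = 99

99


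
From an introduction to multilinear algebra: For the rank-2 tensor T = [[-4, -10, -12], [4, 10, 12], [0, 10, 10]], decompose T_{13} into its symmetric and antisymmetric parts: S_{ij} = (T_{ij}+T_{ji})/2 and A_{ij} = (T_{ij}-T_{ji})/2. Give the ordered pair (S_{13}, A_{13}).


T_{13} = -12
T_{31} = 0
S_{13} = (-12 + 0)/2 = -12/2 = -6
A_{13} = (-12 - 0)/2 = -12/2 = -6
Check: S + A = -6 + -6 = -12 = T_{13}.

(-6, -6)


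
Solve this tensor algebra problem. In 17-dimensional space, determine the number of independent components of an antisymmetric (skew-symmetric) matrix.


An antisymmetric rank-2 tensor satisfies A_{ij} = -A_{ji}, so diagonal entries are zero.
The independent components are the upper-triangular entries: C(n, 2) = n(n-1)/2.
n = 17
C(17, 2) = 17 * 16 / 2 = 272 / 2 = 136

136


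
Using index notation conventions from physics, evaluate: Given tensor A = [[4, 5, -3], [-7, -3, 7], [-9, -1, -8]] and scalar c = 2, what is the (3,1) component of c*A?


Scalar multiplication: (cA)_{ij} = c * A_{ij}.
c = 2
A_{31} = -9
(cA)_{31} = 2 * -9 = -18

-18


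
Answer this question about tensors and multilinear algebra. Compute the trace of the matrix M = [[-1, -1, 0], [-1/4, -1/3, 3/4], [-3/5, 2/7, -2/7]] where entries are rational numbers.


The trace is the sum of diagonal entries.
Diagonal: M[1,1] = -1, M[2,2] = -1/3, M[3,3] = -2/7
Tr(M) = -1 + -1/3 + -2/7
Computing step by step:
After adding M[1,1]: -1
After adding M[2,2]: -4/3
After adding M[3,3]: -34/21
Tr(M) = -34/21

-34/21


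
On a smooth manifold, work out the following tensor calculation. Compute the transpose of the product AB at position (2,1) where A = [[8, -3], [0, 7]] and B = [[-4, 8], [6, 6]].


(AB)^T_{ij} = (AB)_{ji} = sum_k A_{jk} B_{ki}.
For i=2, j=1 we need (AB)_{12}:
A_{11} * B_{12} = 8 * 8 = 64
A_{12} * B_{22} = -3 * 6 = -18
Sum = 64 + -18 = 46

46


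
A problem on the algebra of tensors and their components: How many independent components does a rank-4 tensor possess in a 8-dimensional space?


The number of components of a rank-r tensor in d dimensions is d^r.
Here d = 8 and r = 4.
8^4 = 4096

4096


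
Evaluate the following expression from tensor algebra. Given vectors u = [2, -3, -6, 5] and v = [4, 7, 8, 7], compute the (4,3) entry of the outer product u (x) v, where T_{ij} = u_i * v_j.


The outer product entry T_{ij} = u_i * v_j.
We need i=4, j=3.
u_4 = 5, v_3 = 8
T_{4,3} = 5 * 8 = 40

40


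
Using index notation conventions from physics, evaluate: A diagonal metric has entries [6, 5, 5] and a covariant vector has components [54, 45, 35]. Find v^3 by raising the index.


To raise an index with a diagonal metric: v^i = v_i / g_{ii}.
For index 3: v_3 = 35, g_{33} = 5
v^3 = 35 / 5 = 7

7


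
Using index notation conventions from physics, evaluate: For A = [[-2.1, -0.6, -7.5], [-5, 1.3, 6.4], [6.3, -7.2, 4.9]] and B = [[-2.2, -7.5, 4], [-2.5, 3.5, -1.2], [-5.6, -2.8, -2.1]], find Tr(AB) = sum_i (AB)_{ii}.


Tr(AB) = sum_i (AB)_{ii} where (AB)_{ii} = sum_k A_{ik} B_{ki}.
(AB)_{11} = -2.1*-2.2 + -0.6*-2.5 + -7.5*-5.6 = 48.12
(AB)_{22} = -5*-7.5 + 1.3*3.5 + 6.4*-2.8 = 24.13
(AB)_{33} = 6.3*4 + -7.2*-1.2 + 4.9*-2.1 = 23.55
Tr(AB) = 48.12 + 24.13 + 23.55 = 95.8

95.8


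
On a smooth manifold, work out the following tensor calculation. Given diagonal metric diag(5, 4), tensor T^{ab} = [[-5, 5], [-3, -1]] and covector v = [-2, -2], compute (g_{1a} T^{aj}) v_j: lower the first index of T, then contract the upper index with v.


Step 1: lower the first index. For a diagonal metric, g_{ia} T^{aj} = g_{ii} T^{ij} (no sum on i).
g_{11} = 5
S_1{}^1 = 5 * T^{11} = 5 * -5 = -25
S_1{}^2 = 5 * T^{12} = 5 * 5 = 25
Step 2: contract S_1{}^j with v_j.
S_1{}^1 * v_1 = -25 * -2 = 50
S_1{}^2 * v_2 = 25 * -2 = -50
Result = 50 + -50 = 0

0


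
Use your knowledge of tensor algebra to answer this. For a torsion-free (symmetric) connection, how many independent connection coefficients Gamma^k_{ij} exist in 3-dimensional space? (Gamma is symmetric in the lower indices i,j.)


Christoffel symbols Gamma^k_{ij} are symmetric in i,j, so there are d * d(d+1)/2 independent symbols.
d = 3
d(d+1)/2 = 3 * 4 / 2 = 6
Total = 3 * 6 = 18

18


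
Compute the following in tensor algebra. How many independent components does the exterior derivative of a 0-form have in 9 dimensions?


The exterior derivative of a p-form is a (p+1)-form.
Its number of independent components is C(n, p+1).
n = 9, p+1 = 1
C(9, 1) = 9

9


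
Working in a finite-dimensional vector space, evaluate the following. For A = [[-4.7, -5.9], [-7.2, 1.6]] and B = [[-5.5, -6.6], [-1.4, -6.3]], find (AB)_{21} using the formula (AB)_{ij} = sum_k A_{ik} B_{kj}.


(AB)_{ij} = sum_k A_{ik} B_{kj}.
For i=2, j=1:
A_{21} * B_{11} = -7.2 * -5.5 = 39.6
A_{22} * B_{21} = 1.6 * -1.4 = -2.24
Sum = 39.6 + -2.24 = 37.36

37.36


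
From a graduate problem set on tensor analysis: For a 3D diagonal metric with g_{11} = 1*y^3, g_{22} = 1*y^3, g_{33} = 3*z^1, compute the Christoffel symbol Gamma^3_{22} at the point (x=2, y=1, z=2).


For a diagonal metric, Gamma^k_{ij} = (1/2) g^{kk} (dg_{ik}/dx_j + dg_{jk}/dx_i - dg_{ij}/dx_k).
The metric is diagonal, so g_{ab} = 0 for a != b.
At the given point: g_{11} = 1, g_{22} = 1, g_{33} = 6
g^{33} = 1/6
dg_{23}/dx_2 = 0 (off-diagonal)
dg_{23}/dx_2 = 0 (off-diagonal)
dg_{22}/dx_3 = dg_{22}/dx_3 = 0
Numerator = 0 + 0 - 0 = 0
Gamma^3_{22} = 0 / (2 * 6) = 0

0


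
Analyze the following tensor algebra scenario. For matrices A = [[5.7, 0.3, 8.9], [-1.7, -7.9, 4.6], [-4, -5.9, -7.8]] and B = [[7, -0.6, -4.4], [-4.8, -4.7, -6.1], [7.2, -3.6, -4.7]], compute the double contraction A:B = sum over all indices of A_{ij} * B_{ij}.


A:B = sum over all i,j of A_{ij} * B_{ij}.
Row 1: 5.7*7=39.9, 0.3*-0.6=-0.18, 8.9*-4.4=-39.16 => row sum = 0.56
Row 2: -1.7*-4.8=8.16, -7.9*-4.7=37.13, 4.6*-6.1=-28.06 => row sum = 17.23
Row 3: -4*7.2=-28.8, -5.9*-3.6=21.24, -7.8*-4.7=36.66 => row sum = 29.1
Total = 0.56 + 17.23 + 29.1 = 46.89

46.89


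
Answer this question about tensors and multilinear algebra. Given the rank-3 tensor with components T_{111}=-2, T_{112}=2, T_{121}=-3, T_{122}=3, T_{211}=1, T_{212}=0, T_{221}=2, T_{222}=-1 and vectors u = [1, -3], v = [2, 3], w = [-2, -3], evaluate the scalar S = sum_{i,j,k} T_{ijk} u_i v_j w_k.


S = sum over i,j,k of T_{ijk} u_i v_j w_k. Expanding all 8 terms:
T_{111}*u_1*v_1*w_1 = -2*1*2*-2 = 8  (running total: 8)
T_{112}*u_1*v_1*w_2 = 2*1*2*-3 = -12  (running total: -4)
T_{121}*u_1*v_2*w_1 = -3*1*3*-2 = 18  (running total: 14)
T_{122}*u_1*v_2*w_2 = 3*1*3*-3 = -27  (running total: -13)
T_{211}*u_2*v_1*w_1 = 1*-3*2*-2 = 12  (running total: -1)
T_{212}*u_2*v_1*w_2 = 0*-3*2*-3 = 0  (running total: -1)
T_{221}*u_2*v_2*w_1 = 2*-3*3*-2 = 36  (running total: 35)
T_{222}*u_2*v_2*w_2 = -1*-3*3*-3 = -27  (running total: 8)
S = 8

8


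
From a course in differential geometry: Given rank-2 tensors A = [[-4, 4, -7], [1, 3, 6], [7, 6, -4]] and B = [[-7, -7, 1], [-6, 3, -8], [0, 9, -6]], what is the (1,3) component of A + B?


Tensor addition is component-wise: (A + B)_{ij} = A_{ij} + B_{ij}.
A_{13} = -7
B_{13} = 1
(A + B)_{13} = -7 + 1 = -6

-6


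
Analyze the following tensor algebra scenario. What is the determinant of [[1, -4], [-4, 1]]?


For a 2x2 matrix [[a, b], [c, d]], det = a*d - b*c.
a = 1, b = -4, c = -4, d = 1
a*d = 1 * 1 = 1
b*c = -4 * -4 = 16
det = 1 - 16 = -15

-15


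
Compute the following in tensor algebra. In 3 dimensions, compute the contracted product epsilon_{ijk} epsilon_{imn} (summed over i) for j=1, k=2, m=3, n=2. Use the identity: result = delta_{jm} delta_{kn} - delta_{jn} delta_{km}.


Using the identity: epsilon_{ijk} epsilon_{imn} = delta_{jm} delta_{kn} - delta_{jn} delta_{km}.
delta_{13} = 0
delta_{22} = 1
delta_{12} = 0
delta_{23} = 0
Result = 0 * 1 - 0 * 0 = 0 - 0 = 0

0


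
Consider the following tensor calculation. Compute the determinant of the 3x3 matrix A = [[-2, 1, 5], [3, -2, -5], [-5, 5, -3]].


Expanding along the first row, det(A) = a11*M_11 - a12*M_12 + a13*M_13, where M_1j is the (1,j) minor.
Minor M_11 = -2*-3 - -5*5 = 31
Minor M_12 = 3*-3 - -5*-5 = -34
Minor M_13 = 3*5 - -2*-5 = 5
det = -2*(31) - 1*(-34) + 5*(5)
    = -62 - -34 + 25
    = -3

-3


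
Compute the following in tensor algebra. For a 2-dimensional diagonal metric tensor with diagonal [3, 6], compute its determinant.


For a diagonal metric, the determinant is the product of diagonal entries.
Diagonal entries: 3, 6
det(g) = 3 * 6 = 18

18


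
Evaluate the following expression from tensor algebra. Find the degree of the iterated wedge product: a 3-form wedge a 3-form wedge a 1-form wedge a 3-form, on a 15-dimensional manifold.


The degree of a wedge product is the sum of the degrees of the individual forms.
Degrees: 3, 3, 1, 3
Total degree = 3 + 3 + 1 + 3 = 10

10


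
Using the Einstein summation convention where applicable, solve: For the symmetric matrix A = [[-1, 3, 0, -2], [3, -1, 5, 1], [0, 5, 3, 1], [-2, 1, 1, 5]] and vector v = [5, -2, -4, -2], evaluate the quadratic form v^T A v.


First compute Av:
(Av)_1 = -1*5 + 3*-2 + 0*-4 + -2*-2 = -7
(Av)_2 = 3*5 + -1*-2 + 5*-4 + 1*-2 = -5
(Av)_3 = 0*5 + 5*-2 + 3*-4 + 1*-2 = -24
(Av)_4 = -2*5 + 1*-2 + 1*-4 + 5*-2 = -26
Av = [-7, -5, -24, -26]
Then v^T (Av) = 5*-7 + -2*-5 + -4*-24 + -2*-26
= -35 + 10 + 96 + 52 = 123

123


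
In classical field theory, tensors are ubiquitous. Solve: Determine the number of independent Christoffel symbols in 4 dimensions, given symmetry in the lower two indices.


Christoffel symbols Gamma^k_{ij} are symmetric in i,j, so there are d * d(d+1)/2 independent symbols.
d = 4
d(d+1)/2 = 4 * 5 / 2 = 10
Total = 4 * 10 = 40

40


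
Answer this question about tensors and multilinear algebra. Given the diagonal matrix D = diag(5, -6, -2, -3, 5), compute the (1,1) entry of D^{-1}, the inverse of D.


For a diagonal matrix, the inverse has entries (D^{-1})_{ii} = 1/d_{ii}.
The diagonal entries are: d_{11} = 5, d_{22} = -6, d_{33} = -2, d_{44} = -3, d_{55} = 5
We need (D^{-1})_{11} = 1/d_{11} = 1/5 = 1/5

1/5


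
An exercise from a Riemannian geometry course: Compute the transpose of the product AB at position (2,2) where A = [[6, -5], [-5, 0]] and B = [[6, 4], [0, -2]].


(AB)^T_{ij} = (AB)_{ji} = sum_k A_{jk} B_{ki}.
For i=2, j=2 we need (AB)_{22}:
A_{21} * B_{12} = -5 * 4 = -20
A_{22} * B_{22} = 0 * -2 = 0
Sum = -20 + 0 = -20

-20


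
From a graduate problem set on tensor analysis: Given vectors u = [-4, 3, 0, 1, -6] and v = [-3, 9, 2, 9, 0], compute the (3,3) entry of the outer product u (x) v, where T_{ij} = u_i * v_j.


The outer product entry T_{ij} = u_i * v_j.
We need i=3, j=3.
u_3 = 0, v_3 = 2
T_{3,3} = 0 * 2 = 0

0


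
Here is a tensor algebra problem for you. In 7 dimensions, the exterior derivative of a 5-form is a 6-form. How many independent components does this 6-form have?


The exterior derivative of a p-form is a (p+1)-form.
Its number of independent components is C(n, p+1).
n = 7, p+1 = 6
C(7, 6) = 7

7


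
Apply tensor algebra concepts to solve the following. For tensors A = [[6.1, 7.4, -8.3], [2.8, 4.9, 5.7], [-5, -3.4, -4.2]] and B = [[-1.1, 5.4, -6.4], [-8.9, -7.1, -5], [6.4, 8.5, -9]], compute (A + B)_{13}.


Tensor addition is component-wise: (A + B)_{ij} = A_{ij} + B_{ij}.
A_{13} = -8.3
B_{13} = -6.4
(A + B)_{13} = -8.3 + -6.4 = -14.7

-14.7


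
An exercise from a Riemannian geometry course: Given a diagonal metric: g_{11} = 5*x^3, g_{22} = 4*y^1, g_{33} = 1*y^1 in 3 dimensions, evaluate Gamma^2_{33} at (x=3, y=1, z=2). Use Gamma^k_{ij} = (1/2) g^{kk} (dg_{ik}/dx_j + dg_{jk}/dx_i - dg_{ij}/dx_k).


For a diagonal metric, Gamma^k_{ij} = (1/2) g^{kk} (dg_{ik}/dx_j + dg_{jk}/dx_i - dg_{ij}/dx_k).
The metric is diagonal, so g_{ab} = 0 for a != b.
At the given point: g_{11} = 135, g_{22} = 4, g_{33} = 1
g^{22} = 1/4
dg_{32}/dx_3 = 0 (off-diagonal)
dg_{32}/dx_3 = 0 (off-diagonal)
dg_{33}/dx_2 = dg_{33}/dx_2 = 1
Numerator = 0 + 0 - 1 = -1
Gamma^2_{33} = -1 / (2 * 4) = -1/8

-1/8


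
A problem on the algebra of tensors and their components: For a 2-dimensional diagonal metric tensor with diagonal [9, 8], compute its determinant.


For a diagonal metric, the determinant is the product of diagonal entries.
Diagonal entries: 9, 8
det(g) = 9 * 8 = 72

72


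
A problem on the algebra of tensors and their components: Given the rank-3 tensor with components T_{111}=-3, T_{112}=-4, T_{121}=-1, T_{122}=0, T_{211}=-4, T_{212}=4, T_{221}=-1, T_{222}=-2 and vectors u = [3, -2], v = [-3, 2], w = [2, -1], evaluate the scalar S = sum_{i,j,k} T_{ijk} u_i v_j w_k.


S = sum over i,j,k of T_{ijk} u_i v_j w_k. Expanding all 8 terms:
T_{111}*u_1*v_1*w_1 = -3*3*-3*2 = 54  (running total: 54)
T_{112}*u_1*v_1*w_2 = -4*3*-3*-1 = -36  (running total: 18)
T_{121}*u_1*v_2*w_1 = -1*3*2*2 = -12  (running total: 6)
T_{122}*u_1*v_2*w_2 = 0*3*2*-1 = 0  (running total: 6)
T_{211}*u_2*v_1*w_1 = -4*-2*-3*2 = -48  (running total: -42)
T_{212}*u_2*v_1*w_2 = 4*-2*-3*-1 = -24  (running total: -66)
T_{221}*u_2*v_2*w_1 = -1*-2*2*2 = 8  (running total: -58)
T_{222}*u_2*v_2*w_2 = -2*-2*2*-1 = -8  (running total: -66)
S = -66

-66


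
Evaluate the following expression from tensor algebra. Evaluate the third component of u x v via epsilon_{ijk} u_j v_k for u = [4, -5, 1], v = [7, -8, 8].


(u x v)_3 = sum_{j,k} epsilon_{3jk} u_j v_k. Only permutations of (1,2,3) contribute; the two non-zero terms are:
eps_{312} u_1 v_2 = 1 * 4 * -8 = -32
eps_{321} u_2 v_1 = -1 * -5 * 7 = 35
(u x v)_3 = 3

3


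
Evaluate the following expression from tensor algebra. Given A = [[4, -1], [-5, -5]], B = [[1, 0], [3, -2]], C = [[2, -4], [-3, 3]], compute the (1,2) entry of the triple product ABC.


(ABC)_{12} = sum_m (AB)_{1m} C_{m2}. First compute row 1 of AB.
(AB)_{11} = 4*1 + -1*3 = 1
(AB)_{12} = 4*0 + -1*-2 = 2
Now contract with column 2 of C:
(AB)_{11} * C_{12} = 1 * -4 = -4
(AB)_{12} * C_{22} = 2 * 3 = 6
(ABC)_{12} = -4 + 6 = 2

2


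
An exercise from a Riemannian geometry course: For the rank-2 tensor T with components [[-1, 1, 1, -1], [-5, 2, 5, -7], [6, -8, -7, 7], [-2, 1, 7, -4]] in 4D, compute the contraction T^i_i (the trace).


The contraction (trace) of a rank-2 tensor is the sum of its diagonal elements.
Diagonal entries: A[1,1] = -1, A[2,2] = 2, A[3,3] = -7, A[4,4] = -4
Tr(A) = -1 + 2 + -7 + -4 = -10

-10


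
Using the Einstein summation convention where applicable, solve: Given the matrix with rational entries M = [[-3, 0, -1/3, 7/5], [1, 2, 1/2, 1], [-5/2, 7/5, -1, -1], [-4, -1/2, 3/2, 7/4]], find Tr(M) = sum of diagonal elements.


The trace is the sum of diagonal entries.
Diagonal: M[1,1] = -3, M[2,2] = 2, M[3,3] = -1, M[4,4] = 7/4
Tr(M) = -3 + 2 + -1 + 7/4
Computing step by step:
After adding M[1,1]: -3
After adding M[2,2]: -1
After adding M[3,3]: -2
After adding M[4,4]: -1/4
Tr(M) = -1/4

-1/4


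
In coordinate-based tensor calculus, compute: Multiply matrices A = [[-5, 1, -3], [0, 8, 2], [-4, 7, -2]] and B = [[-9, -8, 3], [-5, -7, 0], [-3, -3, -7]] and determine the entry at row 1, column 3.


(AB)_{ij} = sum_k A_{ik} B_{kj}.
For i=1, j=3:
A_{11} * B_{13} = -5 * 3 = -15
A_{12} * B_{23} = 1 * 0 = 0
A_{13} * B_{33} = -3 * -7 = 21
Sum = -15 + 0 + 21 = 6

6


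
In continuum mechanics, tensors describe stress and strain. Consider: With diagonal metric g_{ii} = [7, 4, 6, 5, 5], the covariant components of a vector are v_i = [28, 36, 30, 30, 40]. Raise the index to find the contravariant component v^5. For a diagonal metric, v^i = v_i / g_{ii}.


To raise an index with a diagonal metric: v^i = v_i / g_{ii}.
For index 5: v_5 = 40, g_{55} = 5
v^5 = 40 / 5 = 8

8


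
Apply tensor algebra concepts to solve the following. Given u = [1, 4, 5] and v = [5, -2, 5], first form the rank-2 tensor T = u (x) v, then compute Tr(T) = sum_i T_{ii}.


The outer product gives T_{ij} = u_i v_j.
The trace (contraction) is Tr(T) = sum_i T_{ii} = sum_i u_i v_i.
Diagonal entries:
T_{11} = u_1 * v_1 = 1 * 5 = 5
T_{22} = u_2 * v_2 = 4 * -2 = -8
T_{33} = u_3 * v_3 = 5 * 5 = 25
Tr(T) = 5 + -8 + 25 = 22

22


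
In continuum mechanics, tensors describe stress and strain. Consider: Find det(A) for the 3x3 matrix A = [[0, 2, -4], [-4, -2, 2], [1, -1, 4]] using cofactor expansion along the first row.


Expanding along the first row, det(A) = a11*M_11 - a12*M_12 + a13*M_13, where M_1j is the (1,j) minor.
Minor M_11 = -2*4 - 2*-1 = -6
Minor M_12 = -4*4 - 2*1 = -18
Minor M_13 = -4*-1 - -2*1 = 6
det = 0*(-6) - 2*(-18) + -4*(6)
    = 0 - -36 + -24
    = 12

12


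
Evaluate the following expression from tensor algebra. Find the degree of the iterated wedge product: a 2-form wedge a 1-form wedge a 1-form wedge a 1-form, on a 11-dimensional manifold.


The degree of a wedge product is the sum of the degrees of the individual forms.
Degrees: 2, 1, 1, 1
Total degree = 2 + 1 + 1 + 1 = 5

5


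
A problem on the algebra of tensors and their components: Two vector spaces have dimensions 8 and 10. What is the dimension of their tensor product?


The dimension of a tensor product is the product of dimensions.
dim(V) = 8, dim(W) = 10
dim(V (x) W) = 8 * 10 = 80

80


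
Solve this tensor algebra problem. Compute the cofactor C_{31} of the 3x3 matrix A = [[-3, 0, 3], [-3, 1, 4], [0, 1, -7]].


To find cofactor C_{31}, delete row 3 and column 1.
The resulting 2x2 submatrix is: [[0, 3], [1, 4]]
Minor M_{31} = 0*4 - 3*1
  = 0 - 3 = -3
Sign = (-1)^(3+1) = (-1)^4 = 1
Cofactor C_{31} = 1 * -3 = -3

-3


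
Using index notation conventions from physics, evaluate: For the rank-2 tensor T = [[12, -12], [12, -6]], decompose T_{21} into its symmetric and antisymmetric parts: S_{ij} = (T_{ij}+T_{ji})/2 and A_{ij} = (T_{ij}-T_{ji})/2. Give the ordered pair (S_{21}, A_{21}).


T_{21} = 12
T_{12} = -12
S_{21} = (12 + -12)/2 = 0/2 = 0
A_{21} = (12 - -12)/2 = 24/2 = 12
Check: S + A = 0 + 12 = 12 = T_{21}.

(0, 12)


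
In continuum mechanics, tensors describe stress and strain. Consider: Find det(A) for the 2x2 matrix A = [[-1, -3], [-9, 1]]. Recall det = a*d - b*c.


For a 2x2 matrix [[a, b], [c, d]], det = a*d - b*c.
a = -1, b = -3, c = -9, d = 1
a*d = -1 * 1 = -1
b*c = -3 * -9 = 27
det = -1 - 27 = -28

-28


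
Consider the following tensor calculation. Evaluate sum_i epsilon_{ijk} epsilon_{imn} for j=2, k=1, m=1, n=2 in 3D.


Using the identity: epsilon_{ijk} epsilon_{imn} = delta_{jm} delta_{kn} - delta_{jn} delta_{km}.
delta_{21} = 0
delta_{12} = 0
delta_{22} = 1
delta_{11} = 1
Result = 0 * 0 - 1 * 1 = 0 - 1 = -1

-1


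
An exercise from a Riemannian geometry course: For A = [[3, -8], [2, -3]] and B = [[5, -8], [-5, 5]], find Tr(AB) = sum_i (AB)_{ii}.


Tr(AB) = sum_i (AB)_{ii} where (AB)_{ii} = sum_k A_{ik} B_{ki}.
(AB)_{11} = 3*5 + -8*-5 = 55
(AB)_{22} = 2*-8 + -3*5 = -31
Tr(AB) = 55 + -31 = 24

24


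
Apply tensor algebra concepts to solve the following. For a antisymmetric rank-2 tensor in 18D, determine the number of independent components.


A antisymmetric rank-2 tensor in d dimensions has d(d-1)/2 independent components.
d = 18
d(d-1)/2 = 18 * 17 / 2 = 306 / 2 = 153

153


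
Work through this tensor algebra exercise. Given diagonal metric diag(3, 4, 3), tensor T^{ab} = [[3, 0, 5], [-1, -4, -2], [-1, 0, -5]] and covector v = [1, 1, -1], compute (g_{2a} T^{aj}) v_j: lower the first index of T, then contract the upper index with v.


Step 1: lower the first index. For a diagonal metric, g_{ia} T^{aj} = g_{ii} T^{ij} (no sum on i).
g_{22} = 4
S_2{}^1 = 4 * T^{21} = 4 * -1 = -4
S_2{}^2 = 4 * T^{22} = 4 * -4 = -16
S_2{}^3 = 4 * T^{23} = 4 * -2 = -8
Step 2: contract S_2{}^j with v_j.
S_2{}^1 * v_1 = -4 * 1 = -4
S_2{}^2 * v_2 = -16 * 1 = -16
S_2{}^3 * v_3 = -8 * -1 = 8
Result = -4 + -16 + 8 = -12

-12


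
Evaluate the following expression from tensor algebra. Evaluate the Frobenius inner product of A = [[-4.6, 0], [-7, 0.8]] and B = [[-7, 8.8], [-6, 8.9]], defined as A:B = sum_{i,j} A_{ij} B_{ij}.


A:B = sum over all i,j of A_{ij} * B_{ij}.
Row 1: -4.6*-7=32.2, 0*8.8=0 => row sum = 32.2
Row 2: -7*-6=42, 0.8*8.9=7.12 => row sum = 49.12
Total = 32.2 + 49.12 = 81.32

81.32


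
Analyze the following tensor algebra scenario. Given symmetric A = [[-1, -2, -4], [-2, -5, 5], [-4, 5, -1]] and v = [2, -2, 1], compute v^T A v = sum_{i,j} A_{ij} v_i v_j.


First compute Av:
(Av)_1 = -1*2 + -2*-2 + -4*1 = -2
(Av)_2 = -2*2 + -5*-2 + 5*1 = 11
(Av)_3 = -4*2 + 5*-2 + -1*1 = -19
Av = [-2, 11, -19]
Then v^T (Av) = 2*-2 + -2*11 + 1*-19
= -4 + -22 + -19 = -45

-45


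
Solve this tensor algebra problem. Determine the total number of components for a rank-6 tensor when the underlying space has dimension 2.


The number of components of a rank-r tensor in d dimensions is d^r.
Here d = 2 and r = 6.
2^6 = 64

64


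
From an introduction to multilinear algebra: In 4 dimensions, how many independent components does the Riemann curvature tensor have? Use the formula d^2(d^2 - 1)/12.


The Riemann tensor in d dimensions has d^2(d^2 - 1)/12 independent components.
d = 4, so d^2 = 16
d^2 - 1 = 15
d^2(d^2 - 1) = 16 * 15 = 240
Divide by 12: 240 / 12 = 20

20


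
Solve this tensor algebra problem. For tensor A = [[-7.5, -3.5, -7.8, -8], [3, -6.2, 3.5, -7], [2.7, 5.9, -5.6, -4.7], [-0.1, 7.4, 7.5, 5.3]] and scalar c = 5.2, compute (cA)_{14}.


Scalar multiplication: (cA)_{ij} = c * A_{ij}.
c = 5.2
A_{14} = -8
(cA)_{14} = 5.2 * -8 = -41.6

-41.6


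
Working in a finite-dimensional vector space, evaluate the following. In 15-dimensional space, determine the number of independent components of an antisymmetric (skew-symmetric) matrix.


An antisymmetric rank-2 tensor satisfies A_{ij} = -A_{ji}, so diagonal entries are zero.
The independent components are the upper-triangular entries: C(n, 2) = n(n-1)/2.
n = 15
C(15, 2) = 15 * 14 / 2 = 210 / 2 = 105

105


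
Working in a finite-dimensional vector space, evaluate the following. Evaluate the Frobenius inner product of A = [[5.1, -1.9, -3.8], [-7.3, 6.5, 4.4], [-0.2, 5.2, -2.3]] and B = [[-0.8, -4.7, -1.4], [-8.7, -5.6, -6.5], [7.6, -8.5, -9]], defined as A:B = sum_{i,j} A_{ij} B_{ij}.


A:B = sum over all i,j of A_{ij} * B_{ij}.
Row 1: 5.1*-0.8=-4.08, -1.9*-4.7=8.93, -3.8*-1.4=5.32 => row sum = 10.17
Row 2: -7.3*-8.7=63.51, 6.5*-5.6=-36.4, 4.4*-6.5=-28.6 => row sum = -1.49
Row 3: -0.2*7.6=-1.52, 5.2*-8.5=-44.2, -2.3*-9=20.7 => row sum = -25.02
Total = 10.17 + -1.49 + -25.02 = -16.34

-16.34


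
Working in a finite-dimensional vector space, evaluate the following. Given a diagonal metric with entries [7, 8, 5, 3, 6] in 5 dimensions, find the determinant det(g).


For a diagonal metric, the determinant is the product of diagonal entries.
Diagonal entries: 7, 8, 5, 3, 6
det(g) = 7 * 8 * 5 * 3 * 6 = 5040

5040


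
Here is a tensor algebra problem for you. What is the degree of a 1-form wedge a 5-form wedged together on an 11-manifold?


The degree of a wedge product is the sum of the degrees of the individual forms.
Degrees: 1, 5
Total degree = 1 + 5 = 6

6


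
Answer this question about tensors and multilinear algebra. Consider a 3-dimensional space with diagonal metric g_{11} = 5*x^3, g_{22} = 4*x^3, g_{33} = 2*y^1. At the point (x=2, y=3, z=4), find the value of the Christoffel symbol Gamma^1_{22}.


For a diagonal metric, Gamma^k_{ij} = (1/2) g^{kk} (dg_{ik}/dx_j + dg_{jk}/dx_i - dg_{ij}/dx_k).
The metric is diagonal, so g_{ab} = 0 for a != b.
At the given point: g_{11} = 40, g_{22} = 32, g_{33} = 6
g^{11} = 1/40
dg_{21}/dx_2 = 0 (off-diagonal)
dg_{21}/dx_2 = 0 (off-diagonal)
dg_{22}/dx_1 = dg_{22}/dx_1 = 48
Numerator = 0 + 0 - 48 = -48
Gamma^1_{22} = -48 / (2 * 40) = -3/5

-3/5


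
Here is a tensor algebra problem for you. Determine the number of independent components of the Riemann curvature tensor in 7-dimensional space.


The Riemann tensor in d dimensions has d^2(d^2 - 1)/12 independent components.
d = 7, so d^2 = 49
d^2 - 1 = 48
d^2(d^2 - 1) = 49 * 48 = 2352
Divide by 12: 2352 / 12 = 196

196


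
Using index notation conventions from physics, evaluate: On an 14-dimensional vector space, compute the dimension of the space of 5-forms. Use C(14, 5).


The dimension of the space of p-forms on an n-dimensional space is C(n, p).
n = 14, p = 5
C(14, 5) = 14! / (5! * 9!) = 2002

2002


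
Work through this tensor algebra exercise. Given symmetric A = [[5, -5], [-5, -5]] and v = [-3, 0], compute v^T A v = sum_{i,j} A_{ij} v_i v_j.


First compute Av:
(Av)_1 = 5*-3 + -5*0 = -15
(Av)_2 = -5*-3 + -5*0 = 15
Av = [-15, 15]
Then v^T (Av) = -3*-15 + 0*15
= 45 + 0 = 45

45


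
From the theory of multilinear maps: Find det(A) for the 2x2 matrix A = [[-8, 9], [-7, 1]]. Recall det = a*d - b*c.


For a 2x2 matrix [[a, b], [c, d]], det = a*d - b*c.
a = -8, b = 9, c = -7, d = 1
a*d = -8 * 1 = -8
b*c = 9 * -7 = -63
det = -8 - -63 = 55

55


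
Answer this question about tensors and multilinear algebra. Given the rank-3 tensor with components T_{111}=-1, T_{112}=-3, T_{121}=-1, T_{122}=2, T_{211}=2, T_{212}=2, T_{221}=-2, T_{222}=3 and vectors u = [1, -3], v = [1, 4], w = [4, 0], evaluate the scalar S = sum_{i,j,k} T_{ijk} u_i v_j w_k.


S = sum over i,j,k of T_{ijk} u_i v_j w_k. Expanding all 8 terms:
T_{111}*u_1*v_1*w_1 = -1*1*1*4 = -4  (running total: -4)
T_{112}*u_1*v_1*w_2 = -3*1*1*0 = 0  (running total: -4)
T_{121}*u_1*v_2*w_1 = -1*1*4*4 = -16  (running total: -20)
T_{122}*u_1*v_2*w_2 = 2*1*4*0 = 0  (running total: -20)
T_{211}*u_2*v_1*w_1 = 2*-3*1*4 = -24  (running total: -44)
T_{212}*u_2*v_1*w_2 = 2*-3*1*0 = 0  (running total: -44)
T_{221}*u_2*v_2*w_1 = -2*-3*4*4 = 96  (running total: 52)
T_{222}*u_2*v_2*w_2 = 3*-3*4*0 = 0  (running total: 52)
S = 52

52


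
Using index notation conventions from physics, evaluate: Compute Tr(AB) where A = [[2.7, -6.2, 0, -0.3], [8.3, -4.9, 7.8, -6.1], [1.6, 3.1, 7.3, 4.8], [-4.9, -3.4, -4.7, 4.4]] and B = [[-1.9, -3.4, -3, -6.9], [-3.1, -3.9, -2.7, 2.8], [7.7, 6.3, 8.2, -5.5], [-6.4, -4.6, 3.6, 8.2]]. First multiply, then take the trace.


Tr(AB) = sum_i (AB)_{ii} where (AB)_{ii} = sum_k A_{ik} B_{ki}.
(AB)_{11} = 2.7*-1.9 + -6.2*-3.1 + 0*7.7 + -0.3*-6.4 = 16.01
(AB)_{22} = 8.3*-3.4 + -4.9*-3.9 + 7.8*6.3 + -6.1*-4.6 = 68.09
(AB)_{33} = 1.6*-3 + 3.1*-2.7 + 7.3*8.2 + 4.8*3.6 = 63.97
(AB)_{44} = -4.9*-6.9 + -3.4*2.8 + -4.7*-5.5 + 4.4*8.2 = 86.22
Tr(AB) = 16.01 + 68.09 + 63.97 + 86.22 = 234.29

234.29


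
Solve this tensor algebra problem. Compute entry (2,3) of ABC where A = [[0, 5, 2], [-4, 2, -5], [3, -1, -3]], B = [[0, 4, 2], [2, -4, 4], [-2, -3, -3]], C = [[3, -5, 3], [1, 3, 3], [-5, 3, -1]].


(ABC)_{23} = sum_m (AB)_{2m} C_{m3}. First compute row 2 of AB.
(AB)_{21} = -4*0 + 2*2 + -5*-2 = 14
(AB)_{22} = -4*4 + 2*-4 + -5*-3 = -9
(AB)_{23} = -4*2 + 2*4 + -5*-3 = 15
Now contract with column 3 of C:
(AB)_{21} * C_{13} = 14 * 3 = 42
(AB)_{22} * C_{23} = -9 * 3 = -27
(AB)_{23} * C_{33} = 15 * -1 = -15
(ABC)_{23} = 42 + -27 + -15 = 0

0


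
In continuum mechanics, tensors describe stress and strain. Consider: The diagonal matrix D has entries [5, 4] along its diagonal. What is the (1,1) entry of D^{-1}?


For a diagonal matrix, the inverse has entries (D^{-1})_{ii} = 1/d_{ii}.
The diagonal entries are: d_{11} = 5, d_{22} = 4
We need (D^{-1})_{11} = 1/d_{11} = 1/5 = 1/5

1/5


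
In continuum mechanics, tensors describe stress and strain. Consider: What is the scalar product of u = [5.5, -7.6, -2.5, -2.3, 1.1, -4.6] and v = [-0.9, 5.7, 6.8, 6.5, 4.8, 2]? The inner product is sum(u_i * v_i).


The inner product u . v = sum of u_i * v_i.
Term-by-term: 5.5 * -0.9, -7.6 * 5.7, -2.5 * 6.8, -2.3 * 6.5, 1.1 * 4.8, -4.6 * 2
Products: -4.95, -43.32, -17, -14.95, 5.28, -9.2
Sum = -4.95 + -43.32 + -17 + -14.95 + 5.28 + -9.2 = -84.14

-84.14


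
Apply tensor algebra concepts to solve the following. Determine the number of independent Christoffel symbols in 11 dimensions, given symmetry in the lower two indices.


Christoffel symbols Gamma^k_{ij} are symmetric in i,j, so there are d * d(d+1)/2 independent symbols.
d = 11
d(d+1)/2 = 11 * 12 / 2 = 66
Total = 11 * 66 = 726

726


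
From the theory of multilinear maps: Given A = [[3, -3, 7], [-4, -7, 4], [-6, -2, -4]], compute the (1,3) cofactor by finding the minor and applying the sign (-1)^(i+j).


To find cofactor C_{13}, delete row 1 and column 3.
The resulting 2x2 submatrix is: [[-4, -7], [-6, -2]]
Minor M_{13} = -4*-2 - -7*-6
  = 8 - 42 = -34
Sign = (-1)^(1+3) = (-1)^4 = 1
Cofactor C_{13} = 1 * -34 = -34

-34


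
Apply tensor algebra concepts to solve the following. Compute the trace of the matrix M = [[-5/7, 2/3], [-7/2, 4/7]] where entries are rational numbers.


The trace is the sum of diagonal entries.
Diagonal: M[1,1] = -5/7, M[2,2] = 4/7
Tr(M) = -5/7 + 4/7
Computing step by step:
After adding M[1,1]: -5/7
After adding M[2,2]: -1/7
Tr(M) = -1/7

-1/7


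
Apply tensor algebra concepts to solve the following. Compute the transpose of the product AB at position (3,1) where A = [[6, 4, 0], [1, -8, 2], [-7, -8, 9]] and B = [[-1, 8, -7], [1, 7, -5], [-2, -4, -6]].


(AB)^T_{ij} = (AB)_{ji} = sum_k A_{jk} B_{ki}.
For i=3, j=1 we need (AB)_{13}:
A_{11} * B_{13} = 6 * -7 = -42
A_{12} * B_{23} = 4 * -5 = -20
A_{13} * B_{33} = 0 * -6 = 0
Sum = -42 + -20 + 0 = -62

-62


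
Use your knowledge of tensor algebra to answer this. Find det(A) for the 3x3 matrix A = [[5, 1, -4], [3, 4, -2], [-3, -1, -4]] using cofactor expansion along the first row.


Expanding along the first row, det(A) = a11*M_11 - a12*M_12 + a13*M_13, where M_1j is the (1,j) minor.
Minor M_11 = 4*-4 - -2*-1 = -18
Minor M_12 = 3*-4 - -2*-3 = -18
Minor M_13 = 3*-1 - 4*-3 = 9
det = 5*(-18) - 1*(-18) + -4*(9)
    = -90 - -18 + -36
    = -108

-108


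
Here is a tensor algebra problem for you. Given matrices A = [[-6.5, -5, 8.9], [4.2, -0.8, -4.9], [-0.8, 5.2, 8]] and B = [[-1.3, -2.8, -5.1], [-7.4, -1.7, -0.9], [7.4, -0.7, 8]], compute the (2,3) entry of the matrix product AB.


(AB)_{ij} = sum_k A_{ik} B_{kj}.
For i=2, j=3:
A_{21} * B_{13} = 4.2 * -5.1 = -21.42
A_{22} * B_{23} = -0.8 * -0.9 = 0.72
A_{23} * B_{33} = -4.9 * 8 = -39.2
Sum = -21.42 + 0.72 + -39.2 = -59.9

-59.9


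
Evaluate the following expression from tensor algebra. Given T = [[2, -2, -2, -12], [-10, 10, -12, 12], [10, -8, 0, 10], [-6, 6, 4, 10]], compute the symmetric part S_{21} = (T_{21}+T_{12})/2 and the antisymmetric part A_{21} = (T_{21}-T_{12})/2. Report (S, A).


T_{21} = -10
T_{12} = -2
S_{21} = (-10 + -2)/2 = -12/2 = -6
A_{21} = (-10 - -2)/2 = -8/2 = -4
Check: S + A = -6 + -4 = -10 = T_{21}.

(-6, -4)


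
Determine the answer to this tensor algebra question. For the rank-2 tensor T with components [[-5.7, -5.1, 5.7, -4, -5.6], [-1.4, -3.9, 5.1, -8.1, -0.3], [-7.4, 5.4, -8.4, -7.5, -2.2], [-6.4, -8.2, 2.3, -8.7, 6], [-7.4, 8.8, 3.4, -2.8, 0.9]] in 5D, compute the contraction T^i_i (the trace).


The contraction (trace) of a rank-2 tensor is the sum of its diagonal elements.
Diagonal entries: A[1,1] = -5.7, A[2,2] = -3.9, A[3,3] = -8.4, A[4,4] = -8.7, A[5,5] = 0.9
Tr(A) = -5.7 + -3.9 + -8.4 + -8.7 + 0.9 = -25.8

-25.8


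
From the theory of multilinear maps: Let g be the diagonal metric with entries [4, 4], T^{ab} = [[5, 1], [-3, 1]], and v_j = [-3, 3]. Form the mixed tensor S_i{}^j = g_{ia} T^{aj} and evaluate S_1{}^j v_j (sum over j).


Step 1: lower the first index. For a diagonal metric, g_{ia} T^{aj} = g_{ii} T^{ij} (no sum on i).
g_{11} = 4
S_1{}^1 = 4 * T^{11} = 4 * 5 = 20
S_1{}^2 = 4 * T^{12} = 4 * 1 = 4
Step 2: contract S_1{}^j with v_j.
S_1{}^1 * v_1 = 20 * -3 = -60
S_1{}^2 * v_2 = 4 * 3 = 12
Result = -60 + 12 = -48

-48


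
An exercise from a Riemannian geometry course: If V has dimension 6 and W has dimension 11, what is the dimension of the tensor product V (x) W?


The dimension of a tensor product is the product of dimensions.
dim(V) = 6, dim(W) = 11
dim(V (x) W) = 6 * 11 = 66

66


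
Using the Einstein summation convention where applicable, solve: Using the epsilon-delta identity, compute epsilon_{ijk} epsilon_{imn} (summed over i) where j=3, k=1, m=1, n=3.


Using the identity: epsilon_{ijk} epsilon_{imn} = delta_{jm} delta_{kn} - delta_{jn} delta_{km}.
delta_{31} = 0
delta_{13} = 0
delta_{33} = 1
delta_{11} = 1
Result = 0 * 0 - 1 * 1 = 0 - 1 = -1

-1


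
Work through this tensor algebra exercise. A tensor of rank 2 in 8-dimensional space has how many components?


The number of components of a rank-r tensor in d dimensions is d^r.
Here d = 8 and r = 2.
8^2 = 64

64


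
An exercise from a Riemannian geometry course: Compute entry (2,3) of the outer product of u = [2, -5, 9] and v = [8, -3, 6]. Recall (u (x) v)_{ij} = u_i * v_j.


The outer product entry T_{ij} = u_i * v_j.
We need i=2, j=3.
u_2 = -5, v_3 = 6
T_{2,3} = -5 * 6 = -30

-30


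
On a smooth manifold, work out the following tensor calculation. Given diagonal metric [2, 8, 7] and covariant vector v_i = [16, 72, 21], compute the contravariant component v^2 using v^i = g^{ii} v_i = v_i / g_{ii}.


To raise an index with a diagonal metric: v^i = v_i / g_{ii}.
For index 2: v_2 = 72, g_{22} = 8
v^2 = 72 / 8 = 9

9


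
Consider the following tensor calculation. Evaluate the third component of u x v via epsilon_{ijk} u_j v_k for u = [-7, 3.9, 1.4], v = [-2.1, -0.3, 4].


(u x v)_3 = sum_{j,k} epsilon_{3jk} u_j v_k. Only permutations of (1,2,3) contribute; the two non-zero terms are:
eps_{312} u_1 v_2 = 1 * -7 * -0.3 = 2.1
eps_{321} u_2 v_1 = -1 * 3.9 * -2.1 = 8.19
(u x v)_3 = 10.29

10.29


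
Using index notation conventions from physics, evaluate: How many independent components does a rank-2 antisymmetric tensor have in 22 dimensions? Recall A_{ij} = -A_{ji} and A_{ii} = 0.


An antisymmetric rank-2 tensor satisfies A_{ij} = -A_{ji}, so diagonal entries are zero.
The independent components are the upper-triangular entries: C(n, 2) = n(n-1)/2.
n = 22
C(22, 2) = 22 * 21 / 2 = 462 / 2 = 231

231


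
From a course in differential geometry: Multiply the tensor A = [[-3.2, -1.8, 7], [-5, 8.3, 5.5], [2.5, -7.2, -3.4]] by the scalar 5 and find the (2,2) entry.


Scalar multiplication: (cA)_{ij} = c * A_{ij}.
c = 5
A_{22} = 8.3
(cA)_{22} = 5 * 8.3 = 41.5

41.5


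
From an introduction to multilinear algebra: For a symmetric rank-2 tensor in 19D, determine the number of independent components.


A symmetric rank-2 tensor in d dimensions has d(d+1)/2 independent components.
d = 19
d(d+1)/2 = 19 * 20 / 2 = 380 / 2 = 190

190


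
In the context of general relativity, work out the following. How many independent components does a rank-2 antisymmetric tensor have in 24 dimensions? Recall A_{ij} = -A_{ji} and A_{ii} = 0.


An antisymmetric rank-2 tensor satisfies A_{ij} = -A_{ji}, so diagonal entries are zero.
The independent components are the upper-triangular entries: C(n, 2) = n(n-1)/2.
n = 24
C(24, 2) = 24 * 23 / 2 = 552 / 2 = 276

276


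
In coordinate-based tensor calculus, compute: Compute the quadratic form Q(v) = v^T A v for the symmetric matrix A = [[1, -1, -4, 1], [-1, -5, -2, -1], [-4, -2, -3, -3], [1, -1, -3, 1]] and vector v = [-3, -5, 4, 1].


First compute Av:
(Av)_1 = 1*-3 + -1*-5 + -4*4 + 1*1 = -13
(Av)_2 = -1*-3 + -5*-5 + -2*4 + -1*1 = 19
(Av)_3 = -4*-3 + -2*-5 + -3*4 + -3*1 = 7
(Av)_4 = 1*-3 + -1*-5 + -3*4 + 1*1 = -9
Av = [-13, 19, 7, -9]
Then v^T (Av) = -3*-13 + -5*19 + 4*7 + 1*-9
= 39 + -95 + 28 + -9 = -37

-37


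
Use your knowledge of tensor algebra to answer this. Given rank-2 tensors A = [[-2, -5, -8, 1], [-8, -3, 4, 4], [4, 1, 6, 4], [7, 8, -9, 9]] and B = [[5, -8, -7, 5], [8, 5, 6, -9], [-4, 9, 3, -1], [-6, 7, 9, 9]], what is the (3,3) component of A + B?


Tensor addition is component-wise: (A + B)_{ij} = A_{ij} + B_{ij}.
A_{33} = 6
B_{33} = 3
(A + B)_{33} = 6 + 3 = 9

9


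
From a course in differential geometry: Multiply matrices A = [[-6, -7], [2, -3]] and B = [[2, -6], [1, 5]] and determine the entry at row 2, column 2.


(AB)_{ij} = sum_k A_{ik} B_{kj}.
For i=2, j=2:
A_{21} * B_{12} = 2 * -6 = -12
A_{22} * B_{22} = -3 * 5 = -15
Sum = -12 + -15 = -27

-27


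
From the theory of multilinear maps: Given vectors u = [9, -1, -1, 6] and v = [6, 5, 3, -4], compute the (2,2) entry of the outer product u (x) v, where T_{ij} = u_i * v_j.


The outer product entry T_{ij} = u_i * v_j.
We need i=2, j=2.
u_2 = -1, v_2 = 5
T_{2,2} = -1 * 5 = -5

-5


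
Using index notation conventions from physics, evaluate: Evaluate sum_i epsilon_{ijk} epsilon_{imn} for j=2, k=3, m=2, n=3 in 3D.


Using the identity: epsilon_{ijk} epsilon_{imn} = delta_{jm} delta_{kn} - delta_{jn} delta_{km}.
delta_{22} = 1
delta_{33} = 1
delta_{23} = 0
delta_{32} = 0
Result = 1 * 1 - 0 * 0 = 1 - 0 = 1

1


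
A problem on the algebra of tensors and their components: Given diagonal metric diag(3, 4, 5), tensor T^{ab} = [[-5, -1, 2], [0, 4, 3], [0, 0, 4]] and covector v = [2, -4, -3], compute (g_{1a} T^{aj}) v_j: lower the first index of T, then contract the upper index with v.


Step 1: lower the first index. For a diagonal metric, g_{ia} T^{aj} = g_{ii} T^{ij} (no sum on i).
g_{11} = 3
S_1{}^1 = 3 * T^{11} = 3 * -5 = -15
S_1{}^2 = 3 * T^{12} = 3 * -1 = -3
S_1{}^3 = 3 * T^{13} = 3 * 2 = 6
Step 2: contract S_1{}^j with v_j.
S_1{}^1 * v_1 = -15 * 2 = -30
S_1{}^2 * v_2 = -3 * -4 = 12
S_1{}^3 * v_3 = 6 * -3 = -18
Result = -30 + 12 + -18 = -36

-36


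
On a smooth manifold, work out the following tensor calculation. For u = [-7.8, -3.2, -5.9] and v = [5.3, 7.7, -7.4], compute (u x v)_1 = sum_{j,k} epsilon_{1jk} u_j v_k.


(u x v)_1 = sum_{j,k} epsilon_{1jk} u_j v_k. Only permutations of (1,2,3) contribute; the two non-zero terms are:
eps_{123} u_2 v_3 = 1 * -3.2 * -7.4 = 23.68
eps_{132} u_3 v_2 = -1 * -5.9 * 7.7 = 45.43
(u x v)_1 = 69.11

69.11


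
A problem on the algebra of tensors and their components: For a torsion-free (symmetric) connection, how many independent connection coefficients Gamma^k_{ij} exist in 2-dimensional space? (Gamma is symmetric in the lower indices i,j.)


Christoffel symbols Gamma^k_{ij} are symmetric in i,j, so there are d * d(d+1)/2 independent symbols.
d = 2
d(d+1)/2 = 2 * 3 / 2 = 3
Total = 2 * 3 = 6

6


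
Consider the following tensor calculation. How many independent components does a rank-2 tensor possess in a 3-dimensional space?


The number of components of a rank-r tensor in d dimensions is d^r.
Here d = 3 and r = 2.
3^2 = 9

9


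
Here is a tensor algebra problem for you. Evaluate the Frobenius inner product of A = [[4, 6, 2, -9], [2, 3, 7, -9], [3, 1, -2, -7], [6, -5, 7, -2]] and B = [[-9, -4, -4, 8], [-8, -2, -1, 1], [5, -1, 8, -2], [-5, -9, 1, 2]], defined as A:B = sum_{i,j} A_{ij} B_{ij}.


A:B = sum over all i,j of A_{ij} * B_{ij}.
Row 1: 4*-9=-36, 6*-4=-24, 2*-4=-8, -9*8=-72 => row sum = -140
Row 2: 2*-8=-16, 3*-2=-6, 7*-1=-7, -9*1=-9 => row sum = -38
Row 3: 3*5=15, 1*-1=-1, -2*8=-16, -7*-2=14 => row sum = 12
Row 4: 6*-5=-30, -5*-9=45, 7*1=7, -2*2=-4 => row sum = 18
Total = -140 + -38 + 12 + 18 = -148

-148


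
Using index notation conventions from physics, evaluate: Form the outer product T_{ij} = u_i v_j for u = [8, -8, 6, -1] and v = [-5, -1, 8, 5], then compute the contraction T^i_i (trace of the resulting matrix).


The outer product gives T_{ij} = u_i v_j.
The trace (contraction) is Tr(T) = sum_i T_{ii} = sum_i u_i v_i.
Diagonal entries:
T_{11} = u_1 * v_1 = 8 * -5 = -40
T_{22} = u_2 * v_2 = -8 * -1 = 8
T_{33} = u_3 * v_3 = 6 * 8 = 48
T_{44} = u_4 * v_4 = -1 * 5 = -5
Tr(T) = -40 + 8 + 48 + -5 = 11

11
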